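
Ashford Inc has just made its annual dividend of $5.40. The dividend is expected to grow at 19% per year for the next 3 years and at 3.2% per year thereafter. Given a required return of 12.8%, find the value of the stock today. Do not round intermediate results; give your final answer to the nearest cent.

$86.20

D_1 = 6.42600
D_2 = 7.64694
D_3 = 9.09986
Terminal value at year 3: TV = D_3×(1+g_2)/(r−g_2) = 9.39105/0.096 = 97.82348
P_0 = D_1/(1+r)^1 + D_2/(1+r)^2 + D_3/(1+r)^3 + TV/(1+r)^3
    = 5.69681 + 6.00993 + 6.34026 + 68.15784 = 86.20484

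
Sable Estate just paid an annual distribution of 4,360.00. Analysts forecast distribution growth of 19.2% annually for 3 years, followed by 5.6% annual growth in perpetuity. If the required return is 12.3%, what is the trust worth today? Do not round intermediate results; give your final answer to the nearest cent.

D_1 = 5197.12000
D_2 = 6194.96704
D_3 = 7384.40071
Terminal value at year 3: TV = D_3×(1+g_2)/(r−g_2) = 7797.92715/0.067 = 116386.97241
P_0 = D_1/(1+r)^1 + D_2/(1+r)^2 + D_3/(1+r)^3 + TV/(1+r)^3
    = 4627.88958 + 4912.23899 + 5214.05955 + 82179.80420 = 96933.99232

96933.99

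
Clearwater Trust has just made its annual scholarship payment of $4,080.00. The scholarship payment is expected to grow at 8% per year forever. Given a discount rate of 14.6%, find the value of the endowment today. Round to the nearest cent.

D₁ = D₀ × (1 + g) = $4,080.00 × 1.08 = $4,406.4000
Growing perpetuity: P = D₁ / (r − g) = $4,406.4000 / (0.146 − 0.08) = $66,763.64

$66763.64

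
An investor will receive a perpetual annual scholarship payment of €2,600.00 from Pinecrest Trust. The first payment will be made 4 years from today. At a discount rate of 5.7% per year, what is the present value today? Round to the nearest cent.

Value at end of year 3: C / r = €2,600.00 / 0.057 = €45,614.0351
Discount to today: PV = €45,614.0351 / (1 + 0.057)^3 = €45,614.0351 / 1.180932 = €38,625.45

€38625.45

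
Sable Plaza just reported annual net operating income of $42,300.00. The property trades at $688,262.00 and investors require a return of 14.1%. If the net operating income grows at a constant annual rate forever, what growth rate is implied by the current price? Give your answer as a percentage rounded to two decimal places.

7.49%

P = D₀(1+g)/(r−g) ⇒ P(r−g) = D₀(1+g) ⇒ g(P+D₀) = P·r − D₀
g = (P·r − D₀)/(P + D₀) = ($688,262.00×0.141 − $42,300.00) / ($688,262.00 + $42,300.00) = 0.074935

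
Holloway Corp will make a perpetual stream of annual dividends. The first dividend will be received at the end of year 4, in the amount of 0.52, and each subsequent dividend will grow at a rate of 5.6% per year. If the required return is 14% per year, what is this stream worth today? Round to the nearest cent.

Value at end of year 3: C₁ / (r − g) = 0.52 / (0.14 − 0.056) = 6.1905
Discount to today: PV = 6.1905 / (1 + 0.14)^3 = 6.1905 / 1.481544 = 4.18

4.18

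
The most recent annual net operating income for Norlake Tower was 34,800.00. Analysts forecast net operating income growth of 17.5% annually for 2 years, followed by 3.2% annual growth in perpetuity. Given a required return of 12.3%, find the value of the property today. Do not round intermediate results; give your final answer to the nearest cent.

506558.57

D_1 = 40890.00000
D_2 = 48045.75000
Terminal value at year 2: TV = D_2×(1+g_2)/(r−g_2) = 49583.21400/0.091 = 544870.48352
P_0 = D_1/(1+r)^1 + D_2/(1+r)^2 + TV/(1+r)^2
    = 36411.39804 + 38097.41113 + 432049.76138 = 506558.57055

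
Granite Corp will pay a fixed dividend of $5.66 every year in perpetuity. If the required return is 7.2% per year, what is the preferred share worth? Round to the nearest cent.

Level perpetuity: PV = C / r = $5.66 / 0.072 = $78.61

$78.61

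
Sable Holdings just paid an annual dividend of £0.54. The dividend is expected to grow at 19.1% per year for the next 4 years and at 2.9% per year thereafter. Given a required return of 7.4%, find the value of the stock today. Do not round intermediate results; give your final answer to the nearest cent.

£21.49

D_1 = 0.64314
D_2 = 0.76598
D_3 = 0.91228
D_4 = 1.08653
Terminal value at year 4: TV = D_4×(1+g_2)/(r−g_2) = 1.11804/0.045 = 24.84527
P_0 = D_1/(1+r)^1 + D_2/(1+r)^2 + D_3/(1+r)^3 + D_4/(1+r)^4 + TV/(1+r)^4
    = 0.59883 + 0.66406 + 0.73640 + 0.81663 + 18.67354 = 21.48946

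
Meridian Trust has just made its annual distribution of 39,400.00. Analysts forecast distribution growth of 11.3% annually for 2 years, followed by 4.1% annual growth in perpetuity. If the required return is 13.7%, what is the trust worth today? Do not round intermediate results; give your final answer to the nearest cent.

485720.00

D_1 = 43852.20000
D_2 = 48807.49860
Terminal value at year 2: TV = D_2×(1+g_2)/(r−g_2) = 50808.60604/0.096 = 529256.31294
P_0 = D_1/(1+r)^1 + D_2/(1+r)^2 + TV/(1+r)^2
    = 38568.33773 + 37754.23034 + 409397.43523 = 485720.00330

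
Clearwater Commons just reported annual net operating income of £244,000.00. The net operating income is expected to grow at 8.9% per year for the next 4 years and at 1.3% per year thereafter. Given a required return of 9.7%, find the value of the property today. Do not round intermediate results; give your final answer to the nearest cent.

D_1 = 265716.00000
D_2 = 289364.72400
D_3 = 315118.18444
D_4 = 343163.70285
Terminal value at year 4: TV = D_4×(1+g_2)/(r−g_2) = 347624.83099/0.084 = 4138390.84509
P_0 = D_1/(1+r)^1 + D_2/(1+r)^2 + D_3/(1+r)^3 + D_4/(1+r)^4 + TV/(1+r)^4
    = 242220.60164 + 240454.17975 + 238700.63970 + 236959.88754 + 2857623.40569 = 3815958.71432

£3815958.71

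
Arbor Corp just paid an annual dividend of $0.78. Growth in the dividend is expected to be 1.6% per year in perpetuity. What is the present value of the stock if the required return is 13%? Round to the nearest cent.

D₁ = D₀ × (1 + g) = $0.78 × 1.016 = $0.7925
Growing perpetuity: P = D₁ / (r − g) = $0.7925 / (0.13 − 0.016) = $6.95

$6.95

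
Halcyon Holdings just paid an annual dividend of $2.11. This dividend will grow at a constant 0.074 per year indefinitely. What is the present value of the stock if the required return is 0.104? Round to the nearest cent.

D₁ = D₀ × (1 + g) = $2.11 × 1.074 = $2.2661
Growing perpetuity: P = D₁ / (r − g) = $2.2661 / (0.104 − 0.074) = $75.54

$75.54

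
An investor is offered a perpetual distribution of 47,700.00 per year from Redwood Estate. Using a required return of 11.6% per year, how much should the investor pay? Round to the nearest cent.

411206.90

Level perpetuity: PV = C / r = 47,700.00 / 0.116 = 411,206.90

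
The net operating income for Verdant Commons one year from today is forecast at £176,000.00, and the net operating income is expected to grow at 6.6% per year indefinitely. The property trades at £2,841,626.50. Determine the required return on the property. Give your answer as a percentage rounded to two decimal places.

P = D₁/(r − g) ⇒ r = D₁/P + g = £176,000.0000/£2,841,626.50 + 0.066 = 0.061936 + 0.066 = 0.127936

12.79%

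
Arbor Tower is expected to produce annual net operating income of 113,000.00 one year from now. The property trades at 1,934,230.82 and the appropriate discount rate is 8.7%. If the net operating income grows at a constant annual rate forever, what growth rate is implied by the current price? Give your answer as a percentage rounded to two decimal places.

P = D₁/(r−g) ⇒ g = r − D₁/P = 0.087 − 113,000.00/1,934,230.82 = 0.028579

2.86%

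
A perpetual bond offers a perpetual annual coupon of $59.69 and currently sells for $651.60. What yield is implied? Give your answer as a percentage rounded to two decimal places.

9.16%

P = C/r ⇒ r = C/P = $59.69/$651.60 = 0.091605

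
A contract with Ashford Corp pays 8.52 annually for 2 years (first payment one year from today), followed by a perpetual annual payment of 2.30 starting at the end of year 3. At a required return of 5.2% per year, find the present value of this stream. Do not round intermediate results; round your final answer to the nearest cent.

PV of 2-year annuity: 8.52 × [1 − (1+0.052)^−2] / 0.052 = 15.79739
Perpetuity value at year 2: 2.30 / 0.052 = 44.23077
PV of perpetuity: 44.23077 / (1+0.052)^2 = 39.96621
Total PV = 15.79739 + 39.96621 = 55.76361

55.76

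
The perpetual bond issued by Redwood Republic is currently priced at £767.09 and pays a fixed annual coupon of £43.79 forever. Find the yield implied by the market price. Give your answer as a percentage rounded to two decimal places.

5.71%

P = C/r ⇒ r = C/P = £43.79/£767.09 = 0.057086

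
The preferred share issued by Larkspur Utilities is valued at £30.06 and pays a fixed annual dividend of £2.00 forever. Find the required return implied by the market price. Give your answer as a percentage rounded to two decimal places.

P = C/r ⇒ r = C/P = £2.00/£30.06 = 0.066534

6.65%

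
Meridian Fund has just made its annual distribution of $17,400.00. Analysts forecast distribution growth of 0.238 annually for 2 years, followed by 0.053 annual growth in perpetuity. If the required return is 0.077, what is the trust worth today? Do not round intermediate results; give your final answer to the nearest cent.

D_1 = 21541.20000
D_2 = 26668.00560
Terminal value at year 2: TV = D_2×(1+g_2)/(r−g_2) = 28081.40990/0.024 = 1170058.74570
P_0 = D_1/(1+r)^1 + D_2/(1+r)^2 + TV/(1+r)^2
    = 20001.11421 + 22991.06721 + 1008733.07392 = 1051725.25534

$1051725.26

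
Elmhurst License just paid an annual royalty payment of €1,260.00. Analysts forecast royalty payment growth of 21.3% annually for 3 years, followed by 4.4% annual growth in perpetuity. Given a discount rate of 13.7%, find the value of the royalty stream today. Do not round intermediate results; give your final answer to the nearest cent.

€21482.92

D_1 = 1528.38000
D_2 = 1853.92494
D_3 = 2248.81095
Terminal value at year 3: TV = D_3×(1+g_2)/(r−g_2) = 2347.75863/0.093 = 25244.71650
P_0 = D_1/(1+r)^1 + D_2/(1+r)^2 + D_3/(1+r)^3 + TV/(1+r)^3
    = 1344.22164 + 1434.07286 + 1529.92998 + 17174.69779 = 21482.92226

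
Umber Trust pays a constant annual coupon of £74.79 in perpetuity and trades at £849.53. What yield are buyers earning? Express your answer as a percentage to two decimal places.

P = C/r ⇒ r = C/P = £74.79/£849.53 = 0.088037

8.80%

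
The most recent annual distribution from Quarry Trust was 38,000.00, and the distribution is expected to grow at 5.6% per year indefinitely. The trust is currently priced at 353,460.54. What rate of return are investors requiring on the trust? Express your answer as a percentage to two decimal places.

16.95%

D₁ = 38,000.00 × 1.056 = 40,128.0000
P = D₁/(r − g) ⇒ r = D₁/P + g = 40,128.0000/353,460.54 + 0.056 = 0.113529 + 0.056 = 0.169529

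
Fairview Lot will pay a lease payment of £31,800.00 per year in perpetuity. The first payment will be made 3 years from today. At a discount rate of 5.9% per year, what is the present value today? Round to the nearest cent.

£480599.36

Value at end of year 2: C / r = £31,800.00 / 0.059 = £538,983.0508
Discount to today: PV = £538,983.0508 / (1 + 0.059)^2 = £538,983.0508 / 1.121481 = £480,599.36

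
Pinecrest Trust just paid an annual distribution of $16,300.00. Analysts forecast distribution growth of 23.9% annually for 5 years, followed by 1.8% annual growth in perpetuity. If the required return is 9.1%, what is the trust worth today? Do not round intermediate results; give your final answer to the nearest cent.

D_1 = 20195.70000
D_2 = 25022.47230
D_3 = 31002.84318
D_4 = 38412.52270
D_5 = 47593.11562
Terminal value at year 5: TV = D_5×(1+g_2)/(r−g_2) = 48449.79171/0.073 = 663695.77680
P_0 = D_1/(1+r)^1 + D_2/(1+r)^2 + D_3/(1+r)^3 + D_4/(1+r)^4 + D_5/(1+r)^5 + TV/(1+r)^5
    = 18511.18240 + 21022.32355 + 23874.11446 + 27112.76611 + 30790.75821 + 429383.45009 = 550694.59482

$550694.59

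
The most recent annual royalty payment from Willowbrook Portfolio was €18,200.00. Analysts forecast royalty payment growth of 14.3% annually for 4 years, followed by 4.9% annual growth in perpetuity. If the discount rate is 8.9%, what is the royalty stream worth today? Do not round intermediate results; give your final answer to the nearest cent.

D_1 = 20802.60000
D_2 = 23777.37180
D_3 = 27177.53597
D_4 = 31063.92361
Terminal value at year 4: TV = D_4×(1+g_2)/(r−g_2) = 32586.05587/0.04 = 814651.39669
P_0 = D_1/(1+r)^1 + D_2/(1+r)^2 + D_3/(1+r)^3 + D_4/(1+r)^4 + TV/(1+r)^4
    = 19102.47934 + 20049.70972 + 21043.91020 + 22087.40988 + 579242.32412 = 661525.83326

€661525.83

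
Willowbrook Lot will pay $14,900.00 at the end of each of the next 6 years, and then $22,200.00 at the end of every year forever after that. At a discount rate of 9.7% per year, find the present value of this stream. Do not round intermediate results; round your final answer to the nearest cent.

$196791.10

PV of 6-year annuity: $14,900.00 × [1 − (1+0.097)^−6] / 0.097 = 65467.89784
Perpetuity value at year 6: $22,200.00 / 0.097 = 228865.97938
PV of perpetuity: 228865.97938 / (1+0.097)^6 = 131323.20542
Total PV = 65467.89784 + 131323.20542 = 196791.10326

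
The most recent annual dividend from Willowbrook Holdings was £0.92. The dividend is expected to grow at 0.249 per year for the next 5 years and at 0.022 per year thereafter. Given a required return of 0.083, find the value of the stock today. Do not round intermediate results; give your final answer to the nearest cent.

£38.65

D_1 = 1.14908
D_2 = 1.43520
D_3 = 1.79257
D_4 = 2.23891
D_5 = 2.79640
Terminal value at year 5: TV = D_5×(1+g_2)/(r−g_2) = 2.85793/0.061 = 46.85124
P_0 = D_1/(1+r)^1 + D_2/(1+r)^2 + D_3/(1+r)^3 + D_4/(1+r)^4 + D_5/(1+r)^5 + TV/(1+r)^5
    = 1.06102 + 1.22365 + 1.41120 + 1.62751 + 1.87697 + 31.44697 = 38.64732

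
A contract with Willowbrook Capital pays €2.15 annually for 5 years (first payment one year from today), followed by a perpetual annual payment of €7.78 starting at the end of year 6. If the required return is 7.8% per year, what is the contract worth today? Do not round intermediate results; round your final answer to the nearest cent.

PV of 5-year annuity: €2.15 × [1 − (1+0.078)^−5] / 0.078 = 8.62977
Perpetuity value at year 5: €7.78 / 0.078 = 99.74359
PV of perpetuity: 99.74359 / (1+0.078)^5 = 68.51587
Total PV = 8.62977 + 68.51587 = 77.14564

€77.15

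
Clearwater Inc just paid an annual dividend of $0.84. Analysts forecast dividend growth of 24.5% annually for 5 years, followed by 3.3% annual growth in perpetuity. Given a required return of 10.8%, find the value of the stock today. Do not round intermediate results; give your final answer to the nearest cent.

D_1 = 1.04580
D_2 = 1.30202
D_3 = 1.62102
D_4 = 2.01817
D_5 = 2.51262
Terminal value at year 5: TV = D_5×(1+g_2)/(r−g_2) = 2.59553/0.075 = 34.60709
P_0 = D_1/(1+r)^1 + D_2/(1+r)^2 + D_3/(1+r)^3 + D_4/(1+r)^4 + D_5/(1+r)^5 + TV/(1+r)^5
    = 0.94386 + 1.06057 + 1.19170 + 1.33905 + 1.50462 + 20.72365 = 26.76346

$26.76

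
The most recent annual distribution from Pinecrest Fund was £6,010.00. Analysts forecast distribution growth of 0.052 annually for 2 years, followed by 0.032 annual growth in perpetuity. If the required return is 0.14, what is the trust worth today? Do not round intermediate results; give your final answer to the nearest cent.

D_1 = 6322.52000
D_2 = 6651.29104
Terminal value at year 2: TV = D_2×(1+g_2)/(r−g_2) = 6864.13235/0.108 = 63556.78105
P_0 = D_1/(1+r)^1 + D_2/(1+r)^2 + TV/(1+r)^2
    = 5546.07018 + 5117.95248 + 48904.87923 = 59568.90188

£59568.90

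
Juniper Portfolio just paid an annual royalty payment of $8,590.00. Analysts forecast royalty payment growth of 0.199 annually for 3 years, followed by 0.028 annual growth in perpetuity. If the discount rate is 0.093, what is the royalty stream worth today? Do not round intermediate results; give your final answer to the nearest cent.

$210436.43

D_1 = 10299.41000
D_2 = 12348.99259
D_3 = 14806.44212
Terminal value at year 3: TV = D_3×(1+g_2)/(r−g_2) = 15221.02249/0.065 = 234169.57684
P_0 = D_1/(1+r)^1 + D_2/(1+r)^2 + D_3/(1+r)^3 + TV/(1+r)^3
    = 9423.06496 + 10336.92121 + 11339.40397 + 179337.03502 = 210436.42516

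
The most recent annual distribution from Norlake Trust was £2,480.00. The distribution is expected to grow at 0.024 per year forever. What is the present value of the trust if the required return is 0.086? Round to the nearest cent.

D₁ = D₀ × (1 + g) = £2,480.00 × 1.024 = £2,539.5200
Growing perpetuity: P = D₁ / (r − g) = £2,539.5200 / (0.086 − 0.024) = £40,960.00

£40960.00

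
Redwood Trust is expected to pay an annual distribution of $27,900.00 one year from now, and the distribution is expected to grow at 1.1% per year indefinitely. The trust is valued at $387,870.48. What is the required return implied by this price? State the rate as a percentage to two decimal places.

P = D₁/(r − g) ⇒ r = D₁/P + g = $27,900.0000/$387,870.48 + 0.011 = 0.071931 + 0.011 = 0.082931

8.29%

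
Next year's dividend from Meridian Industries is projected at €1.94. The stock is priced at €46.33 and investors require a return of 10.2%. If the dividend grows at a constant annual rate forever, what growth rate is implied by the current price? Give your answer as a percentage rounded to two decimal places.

P = D₁/(r−g) ⇒ g = r − D₁/P = 0.102 − €1.94/€46.33 = 0.060126

6.01%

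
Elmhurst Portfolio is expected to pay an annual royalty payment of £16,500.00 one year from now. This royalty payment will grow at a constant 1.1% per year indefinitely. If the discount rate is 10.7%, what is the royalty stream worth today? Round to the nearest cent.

Growing perpetuity: P = D₁ / (r − g) = £16,500.0000 / (0.107 − 0.011) = £171,875.00

£171875.00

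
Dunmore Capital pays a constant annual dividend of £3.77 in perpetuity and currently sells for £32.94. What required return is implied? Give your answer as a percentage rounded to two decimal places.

P = C/r ⇒ r = C/P = £3.77/£32.94 = 0.114451

11.45%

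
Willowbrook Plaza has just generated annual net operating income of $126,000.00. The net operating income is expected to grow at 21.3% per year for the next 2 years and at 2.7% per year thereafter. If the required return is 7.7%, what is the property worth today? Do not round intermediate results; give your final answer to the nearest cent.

D_1 = 152838.00000
D_2 = 185392.49400
Terminal value at year 2: TV = D_2×(1+g_2)/(r−g_2) = 190398.09134/0.05 = 3807961.82676
P_0 = D_1/(1+r)^1 + D_2/(1+r)^2 + TV/(1+r)^2
    = 141910.86351 + 159830.89827 + 3282926.65048 = 3584668.41226

$3584668.41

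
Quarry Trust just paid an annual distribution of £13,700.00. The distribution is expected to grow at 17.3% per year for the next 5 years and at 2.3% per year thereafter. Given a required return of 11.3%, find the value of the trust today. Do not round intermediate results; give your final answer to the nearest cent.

£282880.72

D_1 = 16070.10000
D_2 = 18850.22730
D_3 = 22111.31662
D_4 = 25936.57440
D_5 = 30423.60177
Terminal value at year 5: TV = D_5×(1+g_2)/(r−g_2) = 31123.34461/0.09 = 345814.94011
P_0 = D_1/(1+r)^1 + D_2/(1+r)^2 + D_3/(1+r)^3 + D_4/(1+r)^4 + D_5/(1+r)^5 + TV/(1+r)^5
    = 14438.54447 + 15216.90267 + 16037.22087 + 16901.76108 + 17812.90723 + 202473.37883 = 282880.71515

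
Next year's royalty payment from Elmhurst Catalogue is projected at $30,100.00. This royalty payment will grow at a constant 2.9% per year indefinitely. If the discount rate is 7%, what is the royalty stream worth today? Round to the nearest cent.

$734146.34

Growing perpetuity: P = D₁ / (r − g) = $30,100.0000 / (0.07 − 0.029) = $734,146.34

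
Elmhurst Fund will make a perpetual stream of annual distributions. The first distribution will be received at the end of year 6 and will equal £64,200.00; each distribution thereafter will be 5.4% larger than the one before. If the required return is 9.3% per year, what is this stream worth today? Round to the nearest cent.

Value at end of year 5: C₁ / (r − g) = £64,200.00 / (0.093 − 0.054) = £1,646,153.8462
Discount to today: PV = £1,646,153.8462 / (1 + 0.093)^5 = £1,646,153.8462 / 1.559915 = £1,055,284.63

£1055284.63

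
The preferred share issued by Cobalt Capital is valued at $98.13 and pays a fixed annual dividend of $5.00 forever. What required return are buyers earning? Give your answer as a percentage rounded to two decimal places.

P = C/r ⇒ r = C/P = $5.00/$98.13 = 0.050953

5.10%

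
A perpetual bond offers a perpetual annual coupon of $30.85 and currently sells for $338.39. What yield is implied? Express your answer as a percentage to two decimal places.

P = C/r ⇒ r = C/P = $30.85/$338.39 = 0.091167

9.12%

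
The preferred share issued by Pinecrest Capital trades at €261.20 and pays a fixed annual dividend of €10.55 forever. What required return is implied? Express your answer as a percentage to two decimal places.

4.04%

P = C/r ⇒ r = C/P = €10.55/€261.20 = 0.040391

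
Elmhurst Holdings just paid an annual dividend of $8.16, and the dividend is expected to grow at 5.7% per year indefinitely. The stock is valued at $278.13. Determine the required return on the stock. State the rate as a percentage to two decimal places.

8.80%

D₁ = $8.16 × 1.057 = $8.6251
P = D₁/(r − g) ⇒ r = D₁/P + g = $8.6251/$278.13 + 0.057 = 0.031011 + 0.057 = 0.088011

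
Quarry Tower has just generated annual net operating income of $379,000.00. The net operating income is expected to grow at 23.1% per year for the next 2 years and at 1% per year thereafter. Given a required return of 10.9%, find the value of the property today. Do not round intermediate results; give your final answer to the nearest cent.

D_1 = 466549.00000
D_2 = 574321.81900
Terminal value at year 2: TV = D_2×(1+g_2)/(r−g_2) = 580065.03719/0.099 = 5859242.79990
P_0 = D_1/(1+r)^1 + D_2/(1+r)^2 + TV/(1+r)^2
    = 420693.41749 + 466973.48687 + 4764072.94681 = 5651739.85117

$5651739.85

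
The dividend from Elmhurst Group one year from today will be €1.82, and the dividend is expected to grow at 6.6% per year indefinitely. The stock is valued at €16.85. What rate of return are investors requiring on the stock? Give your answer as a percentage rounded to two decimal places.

P = D₁/(r − g) ⇒ r = D₁/P + g = €1.8200/€16.85 + 0.066 = 0.108012 + 0.066 = 0.174012

17.40%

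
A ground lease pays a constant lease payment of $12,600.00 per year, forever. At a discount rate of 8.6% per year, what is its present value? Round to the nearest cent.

$146511.63

Level perpetuity: PV = C / r = $12,600.00 / 0.086 = $146,511.63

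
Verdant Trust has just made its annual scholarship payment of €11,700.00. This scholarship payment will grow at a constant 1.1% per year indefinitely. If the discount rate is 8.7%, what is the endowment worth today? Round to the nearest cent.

D₁ = D₀ × (1 + g) = €11,700.00 × 1.011 = €11,828.7000
Growing perpetuity: P = D₁ / (r − g) = €11,828.7000 / (0.087 − 0.011) = €155,640.79

€155640.79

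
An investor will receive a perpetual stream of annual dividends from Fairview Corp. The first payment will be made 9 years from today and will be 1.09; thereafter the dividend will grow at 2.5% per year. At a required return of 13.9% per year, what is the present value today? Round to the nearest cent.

3.38

Value at end of year 8: C₁ / (r − g) = 1.09 / (0.139 − 0.025) = 9.5614
Discount to today: PV = 9.5614 / (1 + 0.139)^8 = 9.5614 / 2.832630 = 3.38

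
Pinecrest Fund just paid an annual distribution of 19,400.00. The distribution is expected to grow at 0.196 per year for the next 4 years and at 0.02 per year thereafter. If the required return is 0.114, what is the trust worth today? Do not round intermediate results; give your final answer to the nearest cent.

D_1 = 23202.40000
D_2 = 27750.07040
D_3 = 33189.08420
D_4 = 39694.14470
Terminal value at year 4: TV = D_4×(1+g_2)/(r−g_2) = 40488.02760/0.094 = 430723.69782
P_0 = D_1/(1+r)^1 + D_2/(1+r)^2 + D_3/(1+r)^3 + D_4/(1+r)^4 + TV/(1+r)^4
    = 20828.00718 + 22361.12800 + 24007.09972 + 25774.22914 + 279677.80556 = 372648.26959

372648.27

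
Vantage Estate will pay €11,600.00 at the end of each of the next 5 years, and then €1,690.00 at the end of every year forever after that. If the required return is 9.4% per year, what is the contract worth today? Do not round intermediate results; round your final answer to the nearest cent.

€56128.41

PV of 5-year annuity: €11,600.00 × [1 − (1+0.094)^−5] / 0.094 = 44655.53129
Perpetuity value at year 5: €1,690.00 / 0.094 = 17978.72340
PV of perpetuity: 17978.72340 / (1+0.094)^5 = 11472.87445
Total PV = 44655.53129 + 11472.87445 = 56128.40574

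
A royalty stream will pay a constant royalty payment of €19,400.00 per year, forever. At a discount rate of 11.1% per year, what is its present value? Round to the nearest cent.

€174774.77

Level perpetuity: PV = C / r = €19,400.00 / 0.111 = €174,774.77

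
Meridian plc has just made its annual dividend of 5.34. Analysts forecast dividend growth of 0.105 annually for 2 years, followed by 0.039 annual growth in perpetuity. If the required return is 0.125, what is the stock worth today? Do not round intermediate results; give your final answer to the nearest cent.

72.64

D_1 = 5.90070
D_2 = 6.52027
Terminal value at year 2: TV = D_2×(1+g_2)/(r−g_2) = 6.77456/0.086 = 78.77400
P_0 = D_1/(1+r)^1 + D_2/(1+r)^2 + TV/(1+r)^2
    = 5.24507 + 5.15182 + 62.24119 = 72.63807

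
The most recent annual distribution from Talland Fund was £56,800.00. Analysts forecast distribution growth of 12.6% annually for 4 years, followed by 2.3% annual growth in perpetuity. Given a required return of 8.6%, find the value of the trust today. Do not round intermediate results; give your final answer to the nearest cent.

D_1 = 63956.80000
D_2 = 72015.35680
D_3 = 81089.29176
D_4 = 91306.54252
Terminal value at year 4: TV = D_4×(1+g_2)/(r−g_2) = 93406.59300/0.063 = 1482644.33327
P_0 = D_1/(1+r)^1 + D_2/(1+r)^2 + D_3/(1+r)^3 + D_4/(1+r)^4 + TV/(1+r)^4
    = 58892.08103 + 61061.21845 + 63310.25044 + 65642.11970 + 1065902.99136 = 1314808.66099

£1314808.66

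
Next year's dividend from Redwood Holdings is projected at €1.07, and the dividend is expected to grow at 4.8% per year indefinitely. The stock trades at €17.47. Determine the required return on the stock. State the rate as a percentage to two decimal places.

10.92%

P = D₁/(r − g) ⇒ r = D₁/P + g = €1.0700/€17.47 + 0.048 = 0.061248 + 0.048 = 0.109248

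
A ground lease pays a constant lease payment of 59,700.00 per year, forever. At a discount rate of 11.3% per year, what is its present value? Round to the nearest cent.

Level perpetuity: PV = C / r = 59,700.00 / 0.113 = 528,318.58

528318.58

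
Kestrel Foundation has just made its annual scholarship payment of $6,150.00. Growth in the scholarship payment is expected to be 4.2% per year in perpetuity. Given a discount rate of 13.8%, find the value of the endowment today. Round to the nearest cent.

$66753.13

D₁ = D₀ × (1 + g) = $6,150.00 × 1.042 = $6,408.3000
Growing perpetuity: P = D₁ / (r − g) = $6,408.3000 / (0.138 − 0.042) = $66,753.13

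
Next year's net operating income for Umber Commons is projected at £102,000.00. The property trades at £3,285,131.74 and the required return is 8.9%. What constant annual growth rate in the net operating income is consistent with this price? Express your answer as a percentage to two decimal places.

P = D₁/(r−g) ⇒ g = r − D₁/P = 0.089 − £102,000.00/£3,285,131.74 = 0.057951

5.80%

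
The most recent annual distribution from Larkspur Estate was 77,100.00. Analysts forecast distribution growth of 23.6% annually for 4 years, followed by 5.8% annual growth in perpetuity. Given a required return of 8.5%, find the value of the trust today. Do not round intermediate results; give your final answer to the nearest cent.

D_1 = 95295.60000
D_2 = 117785.36160
D_3 = 145582.70694
D_4 = 179940.22577
Terminal value at year 4: TV = D_4×(1+g_2)/(r−g_2) = 190376.75887/0.027 = 7050991.06925
P_0 = D_1/(1+r)^1 + D_2/(1+r)^2 + D_3/(1+r)^3 + D_4/(1+r)^4 + TV/(1+r)^4
    = 87830.04608 + 100053.39812 + 113977.88025 + 129840.23962 + 5087813.83418 = 5519515.39825

5519515.40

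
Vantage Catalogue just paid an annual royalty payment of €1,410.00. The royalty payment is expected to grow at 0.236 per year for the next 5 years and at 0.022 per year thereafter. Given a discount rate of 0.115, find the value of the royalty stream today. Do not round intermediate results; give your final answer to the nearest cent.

€35641.65

D_1 = 1742.76000
D_2 = 2154.05136
D_3 = 2662.40748
D_4 = 3290.73565
D_5 = 4067.34926
Terminal value at year 5: TV = D_5×(1+g_2)/(r−g_2) = 4156.83094/0.093 = 44697.10691
P_0 = D_1/(1+r)^1 + D_2/(1+r)^2 + D_3/(1+r)^3 + D_4/(1+r)^4 + D_5/(1+r)^5 + TV/(1+r)^5
    = 1563.01345 + 1732.63195 + 1920.65748 + 2129.08758 + 2360.13654 + 25936.12417 = 35641.65118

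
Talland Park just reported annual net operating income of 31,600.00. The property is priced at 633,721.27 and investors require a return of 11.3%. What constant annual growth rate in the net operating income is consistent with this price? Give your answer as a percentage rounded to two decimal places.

P = D₀(1+g)/(r−g) ⇒ P(r−g) = D₀(1+g) ⇒ g(P+D₀) = P·r − D₀
g = (P·r − D₀)/(P + D₀) = (633,721.27×0.113 − 31,600.00) / (633,721.27 + 31,600.00) = 0.060137

6.01%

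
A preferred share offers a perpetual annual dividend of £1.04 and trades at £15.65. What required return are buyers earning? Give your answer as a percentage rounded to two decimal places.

P = C/r ⇒ r = C/P = £1.04/£15.65 = 0.066454

6.65%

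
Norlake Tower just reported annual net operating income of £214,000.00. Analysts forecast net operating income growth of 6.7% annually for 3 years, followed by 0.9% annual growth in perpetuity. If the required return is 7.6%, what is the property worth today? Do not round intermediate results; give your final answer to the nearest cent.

D_1 = 228338.00000
D_2 = 243636.64600
D_3 = 259960.30128
Terminal value at year 3: TV = D_3×(1+g_2)/(r−g_2) = 262299.94399/0.067 = 3914924.53722
P_0 = D_1/(1+r)^1 + D_2/(1+r)^2 + D_3/(1+r)^3 + TV/(1+r)^3
    = 212210.03717 + 210435.04616 + 208674.90172 + 3142581.72888 = 3773901.71393

£3773901.71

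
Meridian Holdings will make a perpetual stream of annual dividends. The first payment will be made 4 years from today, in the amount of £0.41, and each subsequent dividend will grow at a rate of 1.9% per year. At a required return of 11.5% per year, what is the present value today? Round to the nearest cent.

£3.08

Value at end of year 3: C₁ / (r − g) = £0.41 / (0.115 − 0.019) = £4.2708
Discount to today: PV = £4.2708 / (1 + 0.115)^3 = £4.2708 / 1.386196 = £3.08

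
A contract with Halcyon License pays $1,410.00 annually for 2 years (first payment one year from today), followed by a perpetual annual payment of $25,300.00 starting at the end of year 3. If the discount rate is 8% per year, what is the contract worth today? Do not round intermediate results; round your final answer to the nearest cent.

$273647.81

PV of 2-year annuity: $1,410.00 × [1 − (1+0.08)^−2] / 0.08 = 2514.40329
Perpetuity value at year 2: $25,300.00 / 0.08 = 316250.00000
PV of perpetuity: 316250.00000 / (1+0.08)^2 = 271133.40192
Total PV = 2514.40329 + 271133.40192 = 273647.80521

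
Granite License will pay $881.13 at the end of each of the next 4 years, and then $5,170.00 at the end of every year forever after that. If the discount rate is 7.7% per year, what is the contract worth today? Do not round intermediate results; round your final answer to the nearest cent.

$52842.20

PV of 4-year annuity: $881.13 × [1 − (1+0.077)^−4] / 0.077 = 2938.00917
Perpetuity value at year 4: $5,170.00 / 0.077 = 67142.85714
PV of perpetuity: 67142.85714 / (1+0.077)^4 = 49904.18929
Total PV = 2938.00917 + 49904.18929 = 52842.19846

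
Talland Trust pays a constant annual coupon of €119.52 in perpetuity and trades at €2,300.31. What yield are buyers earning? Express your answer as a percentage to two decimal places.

P = C/r ⇒ r = C/P = €119.52/€2,300.31 = 0.051958

5.20%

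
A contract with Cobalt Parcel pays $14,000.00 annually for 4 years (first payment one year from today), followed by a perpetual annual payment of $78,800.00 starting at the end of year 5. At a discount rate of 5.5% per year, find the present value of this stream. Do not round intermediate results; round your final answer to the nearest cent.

PV of 4-year annuity: $14,000.00 × [1 − (1+0.055)^−4] / 0.055 = 49072.10170
Perpetuity value at year 4: $78,800.00 / 0.055 = 1432727.27273
PV of perpetuity: 1432727.27273 / (1+0.055)^4 = 1156521.44313
Total PV = 49072.10170 + 1156521.44313 = 1205593.54484

$1205593.54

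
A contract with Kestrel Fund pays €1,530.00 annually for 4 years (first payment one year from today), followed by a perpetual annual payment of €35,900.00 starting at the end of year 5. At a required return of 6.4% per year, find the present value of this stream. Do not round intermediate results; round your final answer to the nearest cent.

PV of 4-year annuity: €1,530.00 × [1 − (1+0.064)^−4] / 0.064 = 5253.41086
Perpetuity value at year 4: €35,900.00 / 0.064 = 560937.50000
PV of perpetuity: 560937.50000 / (1+0.064)^4 = 437671.19295
Total PV = 5253.41086 + 437671.19295 = 442924.60381

€442924.60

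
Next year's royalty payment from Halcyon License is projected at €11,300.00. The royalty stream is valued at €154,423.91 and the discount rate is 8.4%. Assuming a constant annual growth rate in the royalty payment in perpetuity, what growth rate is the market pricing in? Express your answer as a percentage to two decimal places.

1.08%

P = D₁/(r−g) ⇒ g = r − D₁/P = 0.084 − €11,300.00/€154,423.91 = 0.010825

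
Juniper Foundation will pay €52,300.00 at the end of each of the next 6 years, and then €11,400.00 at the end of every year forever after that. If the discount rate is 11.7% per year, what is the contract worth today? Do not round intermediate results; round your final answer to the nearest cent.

PV of 6-year annuity: €52,300.00 × [1 − (1+0.117)^−6] / 0.117 = 216866.06716
Perpetuity value at year 6: €11,400.00 / 0.117 = 97435.89744
PV of perpetuity: 97435.89744 / (1+0.117)^6 = 50164.90001
Total PV = 216866.06716 + 50164.90001 = 267030.96716

€267030.97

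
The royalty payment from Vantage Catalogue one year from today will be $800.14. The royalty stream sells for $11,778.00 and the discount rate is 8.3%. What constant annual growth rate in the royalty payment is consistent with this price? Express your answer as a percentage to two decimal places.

1.51%

P = D₁/(r−g) ⇒ g = r − D₁/P = 0.083 − $800.14/$11,778.00 = 0.015065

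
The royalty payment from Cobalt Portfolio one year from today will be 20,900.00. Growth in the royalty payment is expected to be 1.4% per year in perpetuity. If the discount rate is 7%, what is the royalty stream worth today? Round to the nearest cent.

Growing perpetuity: P = D₁ / (r − g) = 20,900.0000 / (0.07 − 0.014) = 373,214.29

373214.29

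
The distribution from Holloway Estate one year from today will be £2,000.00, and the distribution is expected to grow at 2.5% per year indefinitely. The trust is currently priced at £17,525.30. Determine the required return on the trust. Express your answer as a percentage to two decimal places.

13.91%

P = D₁/(r − g) ⇒ r = D₁/P + g = £2,000.0000/£17,525.30 + 0.025 = 0.114121 + 0.025 = 0.139121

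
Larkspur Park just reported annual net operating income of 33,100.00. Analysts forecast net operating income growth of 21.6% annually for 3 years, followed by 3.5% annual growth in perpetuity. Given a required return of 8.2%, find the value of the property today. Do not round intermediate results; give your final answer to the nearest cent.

1160629.51

D_1 = 40249.60000
D_2 = 48943.51360
D_3 = 59515.31254
Terminal value at year 3: TV = D_3×(1+g_2)/(r−g_2) = 61598.34848/0.047 = 1310603.15907
P_0 = D_1/(1+r)^1 + D_2/(1+r)^2 + D_3/(1+r)^3 + TV/(1+r)^3
    = 37199.26063 + 41806.19309 + 46983.66987 + 1034640.38967 = 1160629.51326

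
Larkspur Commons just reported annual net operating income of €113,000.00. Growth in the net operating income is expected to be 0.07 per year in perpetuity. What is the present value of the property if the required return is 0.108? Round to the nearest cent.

D₁ = D₀ × (1 + g) = €113,000.00 × 1.07 = €120,910.0000
Growing perpetuity: P = D₁ / (r − g) = €120,910.0000 / (0.108 − 0.07) = €3,181,842.11

€3181842.11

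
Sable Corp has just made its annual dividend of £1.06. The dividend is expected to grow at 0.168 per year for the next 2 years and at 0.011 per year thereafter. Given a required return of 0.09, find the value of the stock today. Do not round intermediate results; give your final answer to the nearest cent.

£17.93

D_1 = 1.23808
D_2 = 1.44608
Terminal value at year 2: TV = D_2×(1+g_2)/(r−g_2) = 1.46198/0.079 = 18.50613
P_0 = D_1/(1+r)^1 + D_2/(1+r)^2 + TV/(1+r)^2
    = 1.13585 + 1.21713 + 15.57624 = 17.92923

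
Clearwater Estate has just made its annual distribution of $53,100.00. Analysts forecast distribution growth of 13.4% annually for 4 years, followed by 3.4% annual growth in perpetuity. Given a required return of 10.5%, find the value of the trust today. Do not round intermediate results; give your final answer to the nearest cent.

D_1 = 60215.40000
D_2 = 68284.26360
D_3 = 77434.35492
D_4 = 87810.55848
Terminal value at year 4: TV = D_4×(1+g_2)/(r−g_2) = 90796.11747/0.071 = 1278818.55592
P_0 = D_1/(1+r)^1 + D_2/(1+r)^2 + D_3/(1+r)^3 + D_4/(1+r)^4 + TV/(1+r)^4
    = 54493.57466 + 55923.72277 + 57391.40419 + 58897.60393 + 857748.20377 = 1084454.50932

$1084454.51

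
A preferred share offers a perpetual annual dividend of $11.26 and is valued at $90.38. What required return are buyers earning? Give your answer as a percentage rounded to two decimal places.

12.46%

P = C/r ⇒ r = C/P = $11.26/$90.38 = 0.124585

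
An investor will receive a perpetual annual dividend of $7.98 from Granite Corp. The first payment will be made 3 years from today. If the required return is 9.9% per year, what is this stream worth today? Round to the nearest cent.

Value at end of year 2: C / r = $7.98 / 0.099 = $80.6061
Discount to today: PV = $80.6061 / (1 + 0.099)^2 = $80.6061 / 1.207801 = $66.74

$66.74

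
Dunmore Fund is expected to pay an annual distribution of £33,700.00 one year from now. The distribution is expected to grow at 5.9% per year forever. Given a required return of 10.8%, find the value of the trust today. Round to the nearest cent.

Growing perpetuity: P = D₁ / (r − g) = £33,700.0000 / (0.108 − 0.059) = £687,755.10

£687755.10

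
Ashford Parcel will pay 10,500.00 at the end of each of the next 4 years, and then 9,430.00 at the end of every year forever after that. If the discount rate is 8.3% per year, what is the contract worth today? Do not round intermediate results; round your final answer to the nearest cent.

PV of 4-year annuity: 10,500.00 × [1 − (1+0.083)^−4] / 0.083 = 34546.35916
Perpetuity value at year 4: 9,430.00 / 0.083 = 113614.45783
PV of perpetuity: 113614.45783 / (1+0.083)^4 = 82588.53717
Total PV = 34546.35916 + 82588.53717 = 117134.89634

117134.90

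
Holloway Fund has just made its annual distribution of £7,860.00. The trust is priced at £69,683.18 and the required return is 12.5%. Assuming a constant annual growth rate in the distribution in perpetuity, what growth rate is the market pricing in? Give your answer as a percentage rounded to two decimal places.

1.10%

P = D₀(1+g)/(r−g) ⇒ P(r−g) = D₀(1+g) ⇒ g(P+D₀) = P·r − D₀
g = (P·r − D₀)/(P + D₀) = (£69,683.18×0.125 − £7,860.00) / (£69,683.18 + £7,860.00) = 0.010967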